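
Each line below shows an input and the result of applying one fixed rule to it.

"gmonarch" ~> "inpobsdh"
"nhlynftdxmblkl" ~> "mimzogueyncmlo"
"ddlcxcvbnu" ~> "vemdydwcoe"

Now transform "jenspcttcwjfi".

Each output is the input with this applied: shift every letter 1 place forward in the alphabet (wrapping around), then swap the first and last characters.
"jenspcttcwjfi" → "kfotqduudxkgj" → "jfotqduudxkgk".

jfotqduudxkgk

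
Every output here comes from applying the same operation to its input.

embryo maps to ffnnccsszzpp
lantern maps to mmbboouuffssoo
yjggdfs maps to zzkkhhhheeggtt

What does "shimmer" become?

The pattern: shift every letter 1 place forward in the alphabet (wrapping around), then double every character.
Applying both steps to "shimmer": "tijnnfs", then "ttiijjnnnnffss".
(Check on "embryo": → "fncszp" → "ffnnccsszzpp" ✓)

ttiijjnnnnffss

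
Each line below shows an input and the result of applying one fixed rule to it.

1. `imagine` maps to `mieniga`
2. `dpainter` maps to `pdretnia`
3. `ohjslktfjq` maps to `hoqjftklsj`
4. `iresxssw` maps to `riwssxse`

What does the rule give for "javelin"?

ajnilev

The transformation: reverse the string, then move the last 2 characters to the front (rotate right by 2).
On "javelin": the first step gives "nilevaj", and the second then gives "ajnilev".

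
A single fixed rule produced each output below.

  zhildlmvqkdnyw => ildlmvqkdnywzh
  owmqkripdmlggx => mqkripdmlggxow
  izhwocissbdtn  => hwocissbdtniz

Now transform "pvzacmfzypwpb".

zacmfzypwpbpv

What's happening: move the first 2 characters to the end (rotate left by 2).
Applying that to "pvzacmfzypwpb" gives "zacmfzypwpbpv".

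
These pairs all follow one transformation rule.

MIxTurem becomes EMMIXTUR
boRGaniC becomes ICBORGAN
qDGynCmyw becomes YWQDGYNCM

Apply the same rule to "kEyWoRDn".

DNKEYWOR

The rule is to move the last 2 characters to the front (rotate right by 2), then convert every letter to uppercase.
For "kEyWoRDn", step one produces "DnkEyWoR"; step two turns that into "DNKEYWOR".
(Check on "boRGaniC": → "iCboRGan" → "ICBORGAN" ✓)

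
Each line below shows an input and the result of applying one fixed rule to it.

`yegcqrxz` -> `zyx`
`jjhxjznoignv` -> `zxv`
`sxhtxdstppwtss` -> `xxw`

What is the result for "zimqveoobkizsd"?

zzv

The pattern: sort the characters into reverse alphabetical order, then keep only the first 3 characters.
"zimqveoobkizsd" → "zzvsqoomkiiedb" → "zzv".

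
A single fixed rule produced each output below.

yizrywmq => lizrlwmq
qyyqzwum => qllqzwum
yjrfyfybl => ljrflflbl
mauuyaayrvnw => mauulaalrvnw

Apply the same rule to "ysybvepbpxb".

lslbvepbpxb

The transformation: replace every "y" with "l".
"ysybvepbpxb" → "lslbvepbpxb".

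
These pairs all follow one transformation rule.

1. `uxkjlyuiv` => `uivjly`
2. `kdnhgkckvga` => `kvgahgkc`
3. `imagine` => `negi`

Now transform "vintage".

The rule is to delete the first 3 characters, then swap the front and back halves of the string.
For "vintage", step one produces "tage"; step two turns that into "geta".

geta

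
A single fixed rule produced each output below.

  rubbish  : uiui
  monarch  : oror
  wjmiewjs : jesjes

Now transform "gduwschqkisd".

Each output is the input with this applied: keep one character in every 3, starting at position 2 (positions 2nd, 5th, 8th, ...), then write the whole string twice.
On "gduwschqkisd": the first step gives "dsqs", and the second then gives "dsqsdsqs".

dsqsdsqs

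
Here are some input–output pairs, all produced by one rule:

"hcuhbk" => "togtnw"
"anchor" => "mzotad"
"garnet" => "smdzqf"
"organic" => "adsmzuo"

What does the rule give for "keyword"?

Looking at the pairs, the operation is to shift every letter 12 places forward in the alphabet (wrapping around).
"keyword" → "wqkiadp".

wqkiadp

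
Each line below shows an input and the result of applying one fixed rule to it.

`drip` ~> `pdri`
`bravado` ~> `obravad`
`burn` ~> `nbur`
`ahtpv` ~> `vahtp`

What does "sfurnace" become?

esfurnac

The transformation: move the last character to the front.
For "sfurnace" the result is "esfurnac".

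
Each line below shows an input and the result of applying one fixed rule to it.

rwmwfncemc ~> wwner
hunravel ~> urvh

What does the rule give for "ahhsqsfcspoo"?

Looking at the pairs, the operation is to swap the first and last characters, then keep every other character starting from the second (positions 2nd, 4th, 6th, ...).
Starting from "ahhsqsfcspoo": after the first operation, "ohhsqsfcspoa"; after the second, "hsscpa".
(Check on "hunravel": → "lunraveh" → "urvh" ✓)

hsscpa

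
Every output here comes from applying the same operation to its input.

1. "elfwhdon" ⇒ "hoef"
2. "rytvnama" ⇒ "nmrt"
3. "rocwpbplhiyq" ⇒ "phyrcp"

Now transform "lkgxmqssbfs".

In each case the input is transformed by: keep every other character starting from the first (positions 1st, 3rd, 5th, ...), then swap the front and back halves of the string.
Working it through for "lkgxmqssbfs": intermediate "lgmsbs", final "sbslgm".

sbslgm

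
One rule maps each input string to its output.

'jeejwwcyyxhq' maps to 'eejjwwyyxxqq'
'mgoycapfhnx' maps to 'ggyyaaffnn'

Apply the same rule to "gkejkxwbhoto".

The rule is to keep every other character starting from the second (positions 2nd, 4th, 6th, ...), then double every character.
For "gkejkxwbhoto" the result is "kkjjxxbboooo".
(Check on "mgoycapfhnx": → "gyafn" → "ggyyaaffnn" ✓)

kkjjxxbboooo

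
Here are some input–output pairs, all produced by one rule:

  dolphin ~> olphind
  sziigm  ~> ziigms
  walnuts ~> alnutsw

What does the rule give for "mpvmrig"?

pvmrigm

The pattern: move the first character to the end.
Doing the same to "mpvmrig": "pvmrigm".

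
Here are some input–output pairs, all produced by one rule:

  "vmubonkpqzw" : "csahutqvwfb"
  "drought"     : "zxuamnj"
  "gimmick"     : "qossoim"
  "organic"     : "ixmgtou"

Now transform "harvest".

zgxbkyn

The transformation: swap the first and last characters, then shift every letter 6 places forward in the alphabet (wrapping around).
"harvest" → "tarvesh" → "zgxbkyn".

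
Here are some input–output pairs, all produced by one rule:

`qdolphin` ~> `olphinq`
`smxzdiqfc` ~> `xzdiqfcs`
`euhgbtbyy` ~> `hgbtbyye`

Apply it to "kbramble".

The pattern: move the first 2 characters to the end (rotate left by 2), then delete the last character.
For "kbramble", step one produces "ramblekb"; step two turns that into "ramblek".

ramblek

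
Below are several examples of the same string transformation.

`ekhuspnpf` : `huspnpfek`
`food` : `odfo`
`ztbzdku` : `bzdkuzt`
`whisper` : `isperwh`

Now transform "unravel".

Each output is the input with this applied: move the first 2 characters to the end (rotate left by 2).
Doing the same to "unravel": "ravelun".

ravelun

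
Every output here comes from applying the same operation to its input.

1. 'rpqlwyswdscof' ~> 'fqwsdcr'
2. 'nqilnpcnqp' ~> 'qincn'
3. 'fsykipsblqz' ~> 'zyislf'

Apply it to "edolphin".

Rule — keep every other character starting from the first (positions 1st, 3rd, 5th, ...), then swap the first and last characters.
On "edolphin": the first step gives "eopi", and the second then gives "iope".

iope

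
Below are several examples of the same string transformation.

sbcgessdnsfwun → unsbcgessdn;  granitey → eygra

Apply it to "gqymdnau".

augqy

The transformation: move the last 2 characters to the front (rotate right by 2), then delete the last 3 characters.
Working it through for "gqymdnau": intermediate "augqymdn", final "augqy".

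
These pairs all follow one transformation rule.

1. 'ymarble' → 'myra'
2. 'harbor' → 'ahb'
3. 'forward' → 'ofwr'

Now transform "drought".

rduo

The pattern: swap each adjacent pair of characters (1↔2, 3↔4, ...), then delete the last 3 characters.
Applying that to "drought" gives "rduo".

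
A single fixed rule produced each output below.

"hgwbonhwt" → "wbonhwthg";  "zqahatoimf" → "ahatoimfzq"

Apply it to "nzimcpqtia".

The transformation: move the first 2 characters to the end (rotate left by 2).
For "nzimcpqtia" the result is "imcpqtianz".

imcpqtianz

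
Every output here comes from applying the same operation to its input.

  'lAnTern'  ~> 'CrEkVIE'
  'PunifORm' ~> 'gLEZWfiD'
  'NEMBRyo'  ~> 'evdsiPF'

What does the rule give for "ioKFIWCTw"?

What's happening: flip the case of every letter, then shift every letter 9 places backward in the alphabet (wrapping around).
Applying that to "ioKFIWCTw" gives "ZFbwzntkN".

ZFbwzntkN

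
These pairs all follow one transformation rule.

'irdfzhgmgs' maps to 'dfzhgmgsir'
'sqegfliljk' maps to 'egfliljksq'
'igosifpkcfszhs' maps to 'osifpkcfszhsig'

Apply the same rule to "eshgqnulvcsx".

hgqnulvcsxes

Rule — move the first 2 characters to the end (rotate left by 2).
Applying that to "eshgqnulvcsx" gives "hgqnulvcsxes".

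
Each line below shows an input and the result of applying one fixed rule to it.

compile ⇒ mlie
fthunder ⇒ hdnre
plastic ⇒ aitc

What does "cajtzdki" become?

jdzik

The rule is to swap each adjacent pair of characters (1↔2, 3↔4, ...), then delete the first 3 characters.
For "cajtzdki", step one produces "actjdzik"; step two turns that into "jdzik".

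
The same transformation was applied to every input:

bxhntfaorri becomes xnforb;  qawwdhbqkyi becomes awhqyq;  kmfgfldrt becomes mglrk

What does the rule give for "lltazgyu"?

The transformation: move the first character to the end, then keep every other character starting from the first (positions 1st, 3rd, 5th, ...).
Applying both steps to "lltazgyu": "ltazgyul", then "lagu".
(Check on "qawwdhbqkyi": → "awwdhbqkyiq" → "awhqyq" ✓)

lagu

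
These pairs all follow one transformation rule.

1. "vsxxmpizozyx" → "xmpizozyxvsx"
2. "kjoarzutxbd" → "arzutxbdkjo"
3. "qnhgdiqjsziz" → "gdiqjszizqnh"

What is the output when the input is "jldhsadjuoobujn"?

hsadjuoobujnjld

In each case the input is transformed by: move the first 3 characters to the end (rotate left by 3).
"jldhsadjuoobujn" → "hsadjuoobujnjld".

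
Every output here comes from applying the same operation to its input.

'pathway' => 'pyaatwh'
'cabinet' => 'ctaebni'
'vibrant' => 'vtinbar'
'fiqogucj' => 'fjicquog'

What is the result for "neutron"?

nneourt

What's happening: take characters alternately from the front and the back (1st, last, 2nd, 2nd-last, ...).
So "neutron" becomes "nneourt".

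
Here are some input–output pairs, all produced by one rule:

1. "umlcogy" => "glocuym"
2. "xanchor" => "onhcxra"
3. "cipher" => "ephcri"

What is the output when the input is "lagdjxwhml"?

The rule is to take characters alternately from the front and the back (1st, last, 2nd, 2nd-last, ...), then move the first 3 characters to the end (rotate left by 3).
"lagdjxwhml" → "mghdwjxlla".

mghdwjxlla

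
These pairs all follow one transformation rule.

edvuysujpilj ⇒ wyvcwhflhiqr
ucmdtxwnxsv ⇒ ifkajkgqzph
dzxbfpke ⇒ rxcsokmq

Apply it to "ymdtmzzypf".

sclmmzgqzl

The rule is to reverse the string, then shift every letter 13 places forward in the alphabet (wrapping around) — i.e. ROT13.
For "ymdtmzzypf", step one produces "fpyzzmtdmy"; step two turns that into "sclmmzgqzl".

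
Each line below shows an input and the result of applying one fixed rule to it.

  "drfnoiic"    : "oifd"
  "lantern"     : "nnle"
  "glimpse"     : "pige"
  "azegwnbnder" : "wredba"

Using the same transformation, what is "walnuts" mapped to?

In each case the input is transformed by: keep every other character starting from the first (positions 1st, 3rd, 5th, ...), then sort the characters into reverse alphabetical order.
For "walnuts", step one produces "wlus"; step two turns that into "wusl".

wusl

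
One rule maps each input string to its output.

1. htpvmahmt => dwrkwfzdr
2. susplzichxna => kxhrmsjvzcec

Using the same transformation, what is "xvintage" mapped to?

oqkdxsfh

What's happening: shift every letter 10 places forward in the alphabet (wrapping around), then reverse the string.
Working it through for "xvintage": intermediate "hfsxdkqo", final "oqkdxsfh".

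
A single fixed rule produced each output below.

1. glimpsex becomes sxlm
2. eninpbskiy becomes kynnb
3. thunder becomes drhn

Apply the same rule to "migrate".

aeir

The pattern: move the last 3 characters to the front (rotate right by 3), then keep every other character starting from the first (positions 1st, 3rd, 5th, ...).
"migrate" → "atemigr" → "aeir".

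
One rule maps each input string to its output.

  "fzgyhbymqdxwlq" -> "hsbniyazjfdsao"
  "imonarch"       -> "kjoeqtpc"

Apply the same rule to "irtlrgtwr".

kttyvvnit

In each case the input is transformed by: shift every letter 2 places forward in the alphabet (wrapping around), then take characters alternately from the front and the back (1st, last, 2nd, 2nd-last, ...).
Working it through for "irtlrgtwr": intermediate "ktvntivyt", final "kttyvvnit".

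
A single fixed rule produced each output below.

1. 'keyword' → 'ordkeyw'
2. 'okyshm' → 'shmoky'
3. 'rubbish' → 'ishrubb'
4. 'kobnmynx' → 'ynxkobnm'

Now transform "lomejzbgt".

The rule is to move the last 3 characters to the front (rotate right by 3).
Applying that to "lomejzbgt" gives "bgtlomejz".

bgtlomejz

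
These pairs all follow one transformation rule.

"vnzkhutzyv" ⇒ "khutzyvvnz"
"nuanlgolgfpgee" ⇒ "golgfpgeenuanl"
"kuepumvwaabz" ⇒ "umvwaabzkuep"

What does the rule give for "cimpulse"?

mpulseci

Each output is the input with this applied: move the last 2 characters to the front (rotate right by 2), then swap the front and back halves of the string.
Working it through for "cimpulse": intermediate "secimpul", final "mpulseci".
(Check on "nuanlgolgfpgee": → "eenuanlgolgfpg" → "golgfpgeenuanl" ✓)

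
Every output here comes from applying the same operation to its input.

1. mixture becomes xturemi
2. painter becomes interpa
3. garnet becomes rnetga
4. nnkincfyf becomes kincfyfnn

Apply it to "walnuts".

What's happening: move the first 2 characters to the end (rotate left by 2).
"walnuts" → "lnutswa".

lnutswa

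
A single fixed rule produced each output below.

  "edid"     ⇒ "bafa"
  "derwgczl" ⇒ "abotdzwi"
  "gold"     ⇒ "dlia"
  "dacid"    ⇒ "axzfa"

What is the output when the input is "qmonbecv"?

The rule is to shift every letter 3 places backward in the alphabet (wrapping around).
"qmonbecv" → "njlkybzs".

njlkybzs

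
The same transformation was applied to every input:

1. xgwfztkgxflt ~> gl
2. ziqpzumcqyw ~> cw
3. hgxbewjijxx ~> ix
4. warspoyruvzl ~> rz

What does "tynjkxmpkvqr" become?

The transformation: keep one character in every 3, starting at position 2 (positions 2nd, 5th, 8th, ...), then keep only the last 2 characters.
For "tynjkxmpkvqr", step one produces "ykpq"; step two turns that into "pq".

pq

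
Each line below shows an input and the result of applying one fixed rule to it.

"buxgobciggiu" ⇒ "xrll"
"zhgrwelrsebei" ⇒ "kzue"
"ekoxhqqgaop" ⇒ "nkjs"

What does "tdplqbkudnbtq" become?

gtxe

The pattern: shift every letter 3 places forward in the alphabet (wrapping around), then keep one character in every 3, starting at position 2 (positions 2nd, 5th, 8th, ...).
For "tdplqbkudnbtq", step one produces "wgsotenxgqewt"; step two turns that into "gtxe".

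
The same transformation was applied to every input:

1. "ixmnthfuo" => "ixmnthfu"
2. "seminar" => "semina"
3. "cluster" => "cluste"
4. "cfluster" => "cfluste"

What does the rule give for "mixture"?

mixtur

The transformation: delete the last character.
For "mixture" the result is "mixtur".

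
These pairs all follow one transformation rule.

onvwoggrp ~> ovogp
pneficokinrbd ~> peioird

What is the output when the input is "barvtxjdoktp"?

brtjot

In each case the input is transformed by: keep every other character starting from the first (positions 1st, 3rd, 5th, ...).
So "barvtxjdoktp" becomes "brtjot".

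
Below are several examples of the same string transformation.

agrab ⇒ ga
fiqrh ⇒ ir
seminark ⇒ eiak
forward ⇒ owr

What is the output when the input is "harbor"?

The transformation: keep every other character starting from the second (positions 2nd, 4th, 6th, ...).
"harbor" → "abr".

abr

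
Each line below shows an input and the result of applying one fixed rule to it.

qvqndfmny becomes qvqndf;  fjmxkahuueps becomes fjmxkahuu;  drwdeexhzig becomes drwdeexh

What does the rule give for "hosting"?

host

The rule is to delete the last 3 characters.
"hosting" → "host".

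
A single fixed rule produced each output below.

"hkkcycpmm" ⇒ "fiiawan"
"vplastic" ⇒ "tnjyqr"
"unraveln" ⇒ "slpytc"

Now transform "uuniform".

sslgdm

Each output is the input with this applied: delete the last 2 characters, then shift every letter 2 places backward in the alphabet (wrapping around).
Starting from "uuniform": after the first operation, "uunifo"; after the second, "sslgdm".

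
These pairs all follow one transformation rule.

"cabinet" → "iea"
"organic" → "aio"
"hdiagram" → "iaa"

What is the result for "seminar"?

Rule — move the first 2 characters to the end (rotate left by 2), then keep only the vowels.
Applying both steps to "seminar": "minarse", then "iae".
(Check on "hdiagram": → "iagramhd" → "iaa" ✓)

iae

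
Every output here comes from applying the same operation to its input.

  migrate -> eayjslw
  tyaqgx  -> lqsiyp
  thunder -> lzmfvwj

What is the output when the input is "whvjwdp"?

oznbovh

The pattern: shift every letter 8 places backward in the alphabet (wrapping around).
Doing the same to "whvjwdp": "oznbovh".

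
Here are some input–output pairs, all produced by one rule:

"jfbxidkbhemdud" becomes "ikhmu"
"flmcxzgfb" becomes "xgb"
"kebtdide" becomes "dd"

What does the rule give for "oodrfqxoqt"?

Rule — keep every other character starting from the first (positions 1st, 3rd, 5th, ...), then delete the first 2 characters.
For "oodrfqxoqt", step one produces "odfxq"; step two turns that into "fxq".

fxq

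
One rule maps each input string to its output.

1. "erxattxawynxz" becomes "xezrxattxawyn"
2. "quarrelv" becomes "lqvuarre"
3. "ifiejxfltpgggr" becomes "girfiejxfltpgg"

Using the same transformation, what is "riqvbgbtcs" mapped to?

crsiqvbgbt

Each output is the input with this applied: swap the first and last characters, then move the last 2 characters to the front (rotate right by 2).
On "riqvbgbtcs" that produces "crsiqvbgbt".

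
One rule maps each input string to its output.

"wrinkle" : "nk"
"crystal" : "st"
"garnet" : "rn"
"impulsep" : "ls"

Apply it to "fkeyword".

The rule is to move the last 2 characters to the front (rotate right by 2), then keep only the last 2 characters.
Starting from "fkeyword": after the first operation, "rdfkeywo"; after the second, "wo".

wo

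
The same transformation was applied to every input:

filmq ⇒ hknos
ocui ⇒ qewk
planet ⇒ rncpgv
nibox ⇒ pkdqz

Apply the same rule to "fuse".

Looking at the pairs, the operation is to shift every letter 2 places forward in the alphabet (wrapping around).
Applying that to "fuse" gives "hwug".

hwug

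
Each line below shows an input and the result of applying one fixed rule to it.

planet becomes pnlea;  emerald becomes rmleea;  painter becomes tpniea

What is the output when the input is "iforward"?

Looking at the pairs, the operation is to delete the last character, then sort the characters into reverse alphabetical order.
Doing the same to "iforward": "wrroifa".
(Check on "painter": → "painte" → "tpniea" ✓)

wrroifa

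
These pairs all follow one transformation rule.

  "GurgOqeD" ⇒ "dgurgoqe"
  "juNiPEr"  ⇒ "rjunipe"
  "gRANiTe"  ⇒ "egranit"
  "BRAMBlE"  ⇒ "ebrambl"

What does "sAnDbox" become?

xsandbo

Looking at the pairs, the operation is to move the last character to the front, then convert every letter to lowercase.
For "sAnDbox" the result is "xsandbo".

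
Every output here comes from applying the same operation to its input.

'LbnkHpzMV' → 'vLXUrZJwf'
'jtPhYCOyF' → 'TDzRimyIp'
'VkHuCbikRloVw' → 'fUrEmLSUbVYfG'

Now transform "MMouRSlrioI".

wwYEbcVBSYs

What's happening: flip the case of every letter, then shift every letter 10 places forward in the alphabet (wrapping around).
Starting from "MMouRSlrioI": after the first operation, "mmOUrsLRIOi"; after the second, "wwYEbcVBSYs".
(Check on "jtPhYCOyF": → "JTpHycoYf" → "TDzRimyIp" ✓)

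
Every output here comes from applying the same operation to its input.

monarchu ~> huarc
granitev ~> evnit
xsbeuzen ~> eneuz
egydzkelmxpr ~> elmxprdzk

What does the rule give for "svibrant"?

The transformation: delete the first 3 characters, then move the first 3 characters to the end (rotate left by 3).
Working it through for "svibrant": intermediate "brant", final "ntbra".

ntbra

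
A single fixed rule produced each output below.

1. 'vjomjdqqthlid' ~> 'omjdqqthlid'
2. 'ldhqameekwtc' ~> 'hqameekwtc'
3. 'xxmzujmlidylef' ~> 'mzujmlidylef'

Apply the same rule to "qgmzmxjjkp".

Each output is the input with this applied: delete the first 2 characters.
For "qgmzmxjjkp" the result is "mzmxjjkp".

mzmxjjkp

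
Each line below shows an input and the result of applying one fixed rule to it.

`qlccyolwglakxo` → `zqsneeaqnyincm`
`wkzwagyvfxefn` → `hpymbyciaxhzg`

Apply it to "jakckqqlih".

Each output is the input with this applied: shift every letter 2 places forward in the alphabet (wrapping around), then move the last 2 characters to the front (rotate right by 2).
For "jakckqqlih", step one produces "lcmemssnkj"; step two turns that into "kjlcmemssn".

kjlcmemssn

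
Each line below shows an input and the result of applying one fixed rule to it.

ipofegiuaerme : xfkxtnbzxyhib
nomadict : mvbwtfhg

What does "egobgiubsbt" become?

mulunbzuhzx

Each output is the input with this applied: shift every letter 7 places backward in the alphabet (wrapping around), then reverse the string.
On "egobgiubsbt": the first step gives "xzhuzbnulum", and the second then gives "mulunbzuhzx".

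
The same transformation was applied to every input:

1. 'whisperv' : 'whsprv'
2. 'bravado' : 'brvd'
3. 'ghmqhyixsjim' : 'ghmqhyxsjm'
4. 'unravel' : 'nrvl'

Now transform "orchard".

The rule is to remove every vowel.
For "orchard" the result is "rchrd".

rchrd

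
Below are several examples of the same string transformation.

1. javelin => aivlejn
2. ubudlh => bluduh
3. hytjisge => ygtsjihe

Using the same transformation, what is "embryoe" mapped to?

mobyree

In each case the input is transformed by: take characters alternately from the front and the back (1st, last, 2nd, 2nd-last, ...), then move the first 2 characters to the end (rotate left by 2).
On "embryoe": the first step gives "eemobyr", and the second then gives "mobyree".
(Check on "javelin": → "jnaivle" → "aivlejn" ✓)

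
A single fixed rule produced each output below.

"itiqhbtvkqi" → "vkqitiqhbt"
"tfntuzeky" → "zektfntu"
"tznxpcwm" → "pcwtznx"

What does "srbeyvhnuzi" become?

nuzsrbeyvh

In each case the input is transformed by: delete the last character, then move the last 3 characters to the front (rotate right by 3).
Applying that to "srbeyvhnuzi" gives "nuzsrbeyvh".
(Check on "tfntuzeky": → "tfntuzek" → "zektfntu" ✓)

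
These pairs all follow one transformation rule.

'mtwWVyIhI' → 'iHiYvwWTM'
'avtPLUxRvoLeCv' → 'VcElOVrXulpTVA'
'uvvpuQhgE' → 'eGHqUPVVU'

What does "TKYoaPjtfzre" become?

The pattern: flip the case of every letter, then reverse the string.
Applying that to "TKYoaPjtfzre" gives "ERZFTJpAOykt".

ERZFTJpAOykt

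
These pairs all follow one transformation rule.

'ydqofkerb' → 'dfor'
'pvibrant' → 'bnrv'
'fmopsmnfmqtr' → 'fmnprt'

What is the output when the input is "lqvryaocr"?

corv

What's happening: sort the characters into alphabetical order, then keep every other character starting from the second (positions 2nd, 4th, 6th, ...).
Applying both steps to "lqvryaocr": "acloqrrvy", then "corv".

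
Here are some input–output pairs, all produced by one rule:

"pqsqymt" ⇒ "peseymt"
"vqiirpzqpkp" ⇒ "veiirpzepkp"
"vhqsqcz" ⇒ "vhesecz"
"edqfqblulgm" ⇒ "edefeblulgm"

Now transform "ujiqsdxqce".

In each case the input is transformed by: replace every "q" with "e".
So "ujiqsdxqce" becomes "ujiesdxece".

ujiesdxece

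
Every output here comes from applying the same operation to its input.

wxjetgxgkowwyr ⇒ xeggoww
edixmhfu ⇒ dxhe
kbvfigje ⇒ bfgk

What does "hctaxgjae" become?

In each case the input is transformed by: swap the first and last characters, then keep every other character starting from the second (positions 2nd, 4th, 6th, ...).
For "hctaxgjae", step one produces "ectaxgjah"; step two turns that into "caga".

caga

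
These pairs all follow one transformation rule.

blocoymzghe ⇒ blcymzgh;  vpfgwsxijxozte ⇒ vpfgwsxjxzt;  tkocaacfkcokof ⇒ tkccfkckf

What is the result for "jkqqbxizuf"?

Each output is the input with this applied: remove every vowel.
"jkqqbxizuf" → "jkqqbxzf".

jkqqbxzf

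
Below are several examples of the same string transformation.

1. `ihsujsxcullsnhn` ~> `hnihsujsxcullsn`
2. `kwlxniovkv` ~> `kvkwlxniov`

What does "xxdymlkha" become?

Rule — move the last 2 characters to the front (rotate right by 2).
So "xxdymlkha" becomes "haxxdymlk".

haxxdymlk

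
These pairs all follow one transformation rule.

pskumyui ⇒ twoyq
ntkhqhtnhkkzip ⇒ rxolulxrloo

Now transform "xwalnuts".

The transformation: shift every letter 4 places forward in the alphabet (wrapping around), then delete the last 3 characters.
Working it through for "xwalnuts": intermediate "baepryxw", final "baepr".
(Check on "pskumyui": → "twoyqcym" → "twoyq" ✓)

baepr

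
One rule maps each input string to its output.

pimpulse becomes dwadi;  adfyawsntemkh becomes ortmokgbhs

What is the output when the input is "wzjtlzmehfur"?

knxhznasv

Each output is the input with this applied: shift every letter 12 places backward in the alphabet (wrapping around), then delete the last 3 characters.
Applying both steps to "wzjtlzmehfur": "knxhznasvtif", then "knxhznasv".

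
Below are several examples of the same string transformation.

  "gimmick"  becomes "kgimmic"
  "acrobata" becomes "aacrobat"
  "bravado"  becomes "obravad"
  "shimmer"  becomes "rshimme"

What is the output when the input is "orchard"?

The transformation: move the last character to the front.
On "orchard" that produces "dorchar".

dorchar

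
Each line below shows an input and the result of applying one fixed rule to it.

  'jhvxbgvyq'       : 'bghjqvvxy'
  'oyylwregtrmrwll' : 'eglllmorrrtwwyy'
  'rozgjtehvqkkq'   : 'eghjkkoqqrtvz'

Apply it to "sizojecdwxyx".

cdeijoswxxyz

The pattern: sort the characters into alphabetical order.
For "sizojecdwxyx" the result is "cdeijoswxxyz".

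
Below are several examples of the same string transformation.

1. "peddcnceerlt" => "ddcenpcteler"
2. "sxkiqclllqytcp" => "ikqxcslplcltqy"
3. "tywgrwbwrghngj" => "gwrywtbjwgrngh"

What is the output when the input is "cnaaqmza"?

aaqnmcza

Rule — move the first 3 characters to the end (rotate left by 3), then take characters alternately from the front and the back (1st, last, 2nd, 2nd-last, ...).
Starting from "cnaaqmza": after the first operation, "aqmzacna"; after the second, "aaqnmcza".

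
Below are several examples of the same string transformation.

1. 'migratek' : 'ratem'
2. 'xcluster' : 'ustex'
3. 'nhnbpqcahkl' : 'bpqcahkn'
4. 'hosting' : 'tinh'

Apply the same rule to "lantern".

terl

Looking at the pairs, the operation is to swap the first and last characters, then delete the first 3 characters.
On "lantern": the first step gives "nanterl", and the second then gives "terl".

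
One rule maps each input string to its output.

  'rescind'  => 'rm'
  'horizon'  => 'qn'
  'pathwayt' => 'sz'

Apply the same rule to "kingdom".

mn

Looking at the pairs, the operation is to shift every letter 1 place backward in the alphabet (wrapping around), then keep one character in every 3, starting at position 3 (positions 3rd, 6th, 9th, ...).
Working it through for "kingdom": intermediate "jhmfcnl", final "mn".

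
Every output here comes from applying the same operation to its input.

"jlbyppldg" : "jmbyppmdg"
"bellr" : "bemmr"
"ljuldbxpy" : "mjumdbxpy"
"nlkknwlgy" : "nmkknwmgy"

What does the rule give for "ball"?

bamm

The transformation: replace every "l" with "m".
For "ball" the result is "bamm".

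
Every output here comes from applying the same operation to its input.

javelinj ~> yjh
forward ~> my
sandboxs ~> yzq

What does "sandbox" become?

In each case the input is transformed by: shift every letter 2 places backward in the alphabet (wrapping around), then keep one character in every 3, starting at position 2 (positions 2nd, 5th, 8th, ...).
Applying both steps to "sandbox": "qylbzmv", then "yz".

yz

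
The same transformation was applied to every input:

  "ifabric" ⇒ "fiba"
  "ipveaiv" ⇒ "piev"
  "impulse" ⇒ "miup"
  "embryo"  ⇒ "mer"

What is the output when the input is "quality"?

uqla

The rule is to swap each adjacent pair of characters (1↔2, 3↔4, ...), then delete the last 3 characters.
On "quality" that produces "uqla".
(Check on "ifabric": → "fibairc" → "fiba" ✓)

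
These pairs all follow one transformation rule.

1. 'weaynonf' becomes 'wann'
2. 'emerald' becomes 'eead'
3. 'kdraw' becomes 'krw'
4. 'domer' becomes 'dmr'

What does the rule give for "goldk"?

glk

The rule is to keep every other character starting from the first (positions 1st, 3rd, 5th, ...).
"goldk" → "glk".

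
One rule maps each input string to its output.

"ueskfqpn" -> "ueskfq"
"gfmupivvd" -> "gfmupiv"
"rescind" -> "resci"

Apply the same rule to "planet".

The pattern: delete the last 2 characters.
So "planet" becomes "plan".

plan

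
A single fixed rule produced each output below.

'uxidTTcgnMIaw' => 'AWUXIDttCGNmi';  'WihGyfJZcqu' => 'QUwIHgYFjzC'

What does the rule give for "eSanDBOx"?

oXEsANdb

Looking at the pairs, the operation is to move the last 2 characters to the front (rotate right by 2), then flip the case of every letter.
Starting from "eSanDBOx": after the first operation, "OxeSanDB"; after the second, "oXEsANdb".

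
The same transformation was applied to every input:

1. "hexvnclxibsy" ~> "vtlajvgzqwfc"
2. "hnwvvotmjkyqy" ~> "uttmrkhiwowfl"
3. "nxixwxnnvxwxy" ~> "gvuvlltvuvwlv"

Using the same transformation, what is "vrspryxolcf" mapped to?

The transformation: shift every letter 2 places backward in the alphabet (wrapping around), then move the first 2 characters to the end (rotate left by 2).
For "vrspryxolcf", step one produces "tpqnpwvmjad"; step two turns that into "qnpwvmjadtp".

qnpwvmjadtp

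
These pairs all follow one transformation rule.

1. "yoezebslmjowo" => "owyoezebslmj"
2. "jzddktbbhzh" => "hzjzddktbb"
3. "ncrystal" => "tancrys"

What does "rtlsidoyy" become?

oyrtlsid

Each output is the input with this applied: delete the last character, then move the last 2 characters to the front (rotate right by 2).
Working it through for "rtlsidoyy": intermediate "rtlsidoy", final "oyrtlsid".
(Check on "ncrystal": → "ncrysta" → "tancrys" ✓)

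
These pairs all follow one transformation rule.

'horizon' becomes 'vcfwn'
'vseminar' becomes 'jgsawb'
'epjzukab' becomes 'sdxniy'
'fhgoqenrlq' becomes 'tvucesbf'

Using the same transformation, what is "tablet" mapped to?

Looking at the pairs, the operation is to shift every letter 12 places backward in the alphabet (wrapping around), then delete the last 2 characters.
For "tablet", step one produces "hopzsh"; step two turns that into "hopz".

hopz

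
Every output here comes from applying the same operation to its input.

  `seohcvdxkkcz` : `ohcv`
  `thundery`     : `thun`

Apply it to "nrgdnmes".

Looking at the pairs, the operation is to swap the front and back halves of the string, then keep only the last 4 characters.
Starting from "nrgdnmes": after the first operation, "nmesnrgd"; after the second, "nrgd".

nrgd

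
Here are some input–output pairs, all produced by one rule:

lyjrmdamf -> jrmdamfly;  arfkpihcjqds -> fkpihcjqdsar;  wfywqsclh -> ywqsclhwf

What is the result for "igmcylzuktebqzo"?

The rule is to move the first 2 characters to the end (rotate left by 2).
"igmcylzuktebqzo" → "mcylzuktebqzoig".

mcylzuktebqzoig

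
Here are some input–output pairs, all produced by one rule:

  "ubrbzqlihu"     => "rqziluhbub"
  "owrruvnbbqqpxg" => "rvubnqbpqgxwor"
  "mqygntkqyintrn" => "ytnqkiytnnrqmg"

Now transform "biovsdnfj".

odsfnjibv

Looking at the pairs, the operation is to swap each adjacent pair of characters (1↔2, 3↔4, ...), then move the first 3 characters to the end (rotate left by 3).
"biovsdnfj" → "ibvodsfnj" → "odsfnjibv".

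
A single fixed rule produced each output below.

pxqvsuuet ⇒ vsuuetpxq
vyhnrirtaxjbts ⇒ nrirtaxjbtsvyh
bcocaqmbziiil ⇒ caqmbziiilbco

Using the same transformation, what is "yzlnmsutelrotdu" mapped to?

What's happening: move the first 3 characters to the end (rotate left by 3).
So "yzlnmsutelrotdu" becomes "nmsutelrotduyzl".

nmsutelrotduyzl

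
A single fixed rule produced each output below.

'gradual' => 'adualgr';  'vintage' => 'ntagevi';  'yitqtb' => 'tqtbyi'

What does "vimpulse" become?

In each case the input is transformed by: move the first 2 characters to the end (rotate left by 2).
Doing the same to "vimpulse": "mpulsevi".

mpulsevi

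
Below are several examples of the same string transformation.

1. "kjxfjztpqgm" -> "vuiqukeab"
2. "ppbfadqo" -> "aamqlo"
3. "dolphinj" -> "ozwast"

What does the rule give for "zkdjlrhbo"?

Looking at the pairs, the operation is to delete the last 2 characters, then shift every letter 11 places forward in the alphabet (wrapping around).
"zkdjlrhbo" → "zkdjlrh" → "kvouwcs".
(Check on "ppbfadqo": → "ppbfad" → "aamqlo" ✓)

kvouwcs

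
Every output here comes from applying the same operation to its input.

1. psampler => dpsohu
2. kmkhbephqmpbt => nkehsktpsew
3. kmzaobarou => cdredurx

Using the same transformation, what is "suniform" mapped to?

qlirup

Looking at the pairs, the operation is to shift every letter 3 places forward in the alphabet (wrapping around), then delete the first 2 characters.
For "suniform", step one produces "vxqlirup"; step two turns that into "qlirup".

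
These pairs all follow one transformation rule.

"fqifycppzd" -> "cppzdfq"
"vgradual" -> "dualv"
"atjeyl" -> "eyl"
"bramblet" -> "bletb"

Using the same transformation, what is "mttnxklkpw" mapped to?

Rule — swap the front and back halves of the string, then delete the last 3 characters.
On "mttnxklkpw": the first step gives "klkpwmttnx", and the second then gives "klkpwmt".

klkpwmt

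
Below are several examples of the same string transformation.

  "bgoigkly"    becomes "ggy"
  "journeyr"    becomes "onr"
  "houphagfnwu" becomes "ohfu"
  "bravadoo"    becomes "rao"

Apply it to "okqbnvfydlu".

knyu

In each case the input is transformed by: keep one character in every 3, starting at position 2 (positions 2nd, 5th, 8th, ...).
On "okqbnvfydlu" that produces "knyu".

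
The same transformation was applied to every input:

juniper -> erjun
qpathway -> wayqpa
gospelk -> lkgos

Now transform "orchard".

Each output is the input with this applied: move the first 3 characters to the end (rotate left by 3), then delete the first 2 characters.
On "orchard" that produces "rdorc".

rdorc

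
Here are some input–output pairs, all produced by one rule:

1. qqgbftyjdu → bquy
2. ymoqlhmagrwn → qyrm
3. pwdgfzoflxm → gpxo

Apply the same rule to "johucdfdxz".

ujzf

The rule is to keep one character in every 3, starting at position 1 (positions 1st, 4th, 7th, ...), then swap each adjacent pair of characters (1↔2, 3↔4, ...).
"johucdfdxz" → "jufz" → "ujzf".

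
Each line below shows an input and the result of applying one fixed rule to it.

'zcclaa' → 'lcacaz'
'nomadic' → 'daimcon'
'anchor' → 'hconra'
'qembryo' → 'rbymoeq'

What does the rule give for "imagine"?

The pattern: move the last 3 characters to the front (rotate right by 3), then take characters alternately from the front and the back (1st, last, 2nd, 2nd-last, ...).
Applying both steps to "imagine": "ineimag", then "ignaemi".

ignaemi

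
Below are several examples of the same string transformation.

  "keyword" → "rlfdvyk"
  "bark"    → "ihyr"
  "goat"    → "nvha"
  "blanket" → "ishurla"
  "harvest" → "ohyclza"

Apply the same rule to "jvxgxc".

In each case the input is transformed by: shift every letter 7 places forward in the alphabet (wrapping around).
On "jvxgxc" that produces "qcenej".

qcenej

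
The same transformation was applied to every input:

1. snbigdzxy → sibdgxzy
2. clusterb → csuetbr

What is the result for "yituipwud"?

yutpiuwd

Looking at the pairs, the operation is to swap each adjacent pair of characters (1↔2, 3↔4, ...), then delete the first character.
Doing the same to "yituipwud": "yutpiuwd".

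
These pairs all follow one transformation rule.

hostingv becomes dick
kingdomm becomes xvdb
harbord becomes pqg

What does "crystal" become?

ghp

Each output is the input with this applied: keep every other character starting from the second (positions 2nd, 4th, 6th, ...), then shift every letter 11 places backward in the alphabet (wrapping around).
On "crystal": the first step gives "rsa", and the second then gives "ghp".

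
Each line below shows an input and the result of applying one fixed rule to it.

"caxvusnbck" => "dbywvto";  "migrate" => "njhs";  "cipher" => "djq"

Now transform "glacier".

Each output is the input with this applied: delete the last 3 characters, then shift every letter 1 place forward in the alphabet (wrapping around).
For "glacier", step one produces "glac"; step two turns that into "hmbd".
(Check on "migrate": → "migr" → "njhs" ✓)

hmbd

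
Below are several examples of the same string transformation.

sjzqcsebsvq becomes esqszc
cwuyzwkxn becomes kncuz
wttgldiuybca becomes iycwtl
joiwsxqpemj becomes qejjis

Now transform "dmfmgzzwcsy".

Looking at the pairs, the operation is to keep every other character starting from the first (positions 1st, 3rd, 5th, ...), then move the first 3 characters to the end (rotate left by 3).
Starting from "dmfmgzzwcsy": after the first operation, "dfgzcy"; after the second, "zcydfg".

zcydfg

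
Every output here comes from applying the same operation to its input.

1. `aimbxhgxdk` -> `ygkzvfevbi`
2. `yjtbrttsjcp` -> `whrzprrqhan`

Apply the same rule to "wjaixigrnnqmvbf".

Looking at the pairs, the operation is to shift every letter 2 places backward in the alphabet (wrapping around).
Doing the same to "wjaixigrnnqmvbf": "uhygvgeplloktzd".

uhygvgeplloktzd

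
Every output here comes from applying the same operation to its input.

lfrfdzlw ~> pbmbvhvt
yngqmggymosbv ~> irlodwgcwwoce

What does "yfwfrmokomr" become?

Each output is the input with this applied: shift every letter 10 places backward in the alphabet (wrapping around), then move the last 3 characters to the front (rotate right by 3).
For "yfwfrmokomr", step one produces "ovmvhceaech"; step two turns that into "echovmvhcea".
(Check on "yngqmggymosbv": → "odwgcwwoceirl" → "irlodwgcwwoce" ✓)

echovmvhcea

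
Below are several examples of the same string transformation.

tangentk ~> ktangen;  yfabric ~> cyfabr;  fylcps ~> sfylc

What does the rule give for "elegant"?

The transformation: move the last 2 characters to the front (rotate right by 2), then delete the first character.
"elegant" → "telega".

telega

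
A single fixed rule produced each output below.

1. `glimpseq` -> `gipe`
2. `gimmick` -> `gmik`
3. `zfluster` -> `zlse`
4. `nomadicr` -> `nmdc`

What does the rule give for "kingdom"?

kndm

The pattern: keep every other character starting from the first (positions 1st, 3rd, 5th, ...).
Doing the same to "kingdom": "kndm".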